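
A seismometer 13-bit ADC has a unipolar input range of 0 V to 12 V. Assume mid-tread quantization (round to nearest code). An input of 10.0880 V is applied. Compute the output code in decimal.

code 6887

Full-scale span = 12 V; LSB = 12/2^13 = 1.465 mV.
(10.0880 − 0) / 0.00146484 = 6886.741 LSBs.
Round → code 6887.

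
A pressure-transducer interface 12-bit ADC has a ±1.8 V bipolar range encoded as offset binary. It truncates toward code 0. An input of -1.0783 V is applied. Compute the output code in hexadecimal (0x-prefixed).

code 0x335 (decimal 821)

LSB = 3.6 V / 4096 = 0.879 mV.
Input sits at 821.134 steps above V_low.
Floor → code 821.
In hexadecimal (0x-prefixed): 0x335.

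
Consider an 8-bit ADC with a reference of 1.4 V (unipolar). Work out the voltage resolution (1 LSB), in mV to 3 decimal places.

5.469 mV

Full-scale span = 1.4 V.
LSB = 1.4 / 2^8 = 1.4 / 256 = 0.00546875 V = 5.469 mV.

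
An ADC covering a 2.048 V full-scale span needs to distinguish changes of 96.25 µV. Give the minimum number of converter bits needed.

Number of steps required ≥ 2.048 V / 96.25 µV = 21277.92.
Need 2^N ≥ 21277.92; 2^14 = 16384, 2^15 = 32768.
Minimum N = 15.

15 bits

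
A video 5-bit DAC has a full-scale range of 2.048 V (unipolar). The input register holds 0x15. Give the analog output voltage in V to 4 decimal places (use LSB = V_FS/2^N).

1.3440 V

LSB = 2.048 V / 2^5 = 64.000 mV.
Code 0x15 = 21 decimal.
V_out = 0 + 21 × 0.064 V = 1.344 V.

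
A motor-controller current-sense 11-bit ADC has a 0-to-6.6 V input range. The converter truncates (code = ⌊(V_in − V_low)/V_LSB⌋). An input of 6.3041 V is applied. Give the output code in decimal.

LSB = 6.6 V / 2048 = 3.223 mV.
Input sits at 1956.181 steps above V_low.
⌊·⌋(1956.181) = 1956.

code 1956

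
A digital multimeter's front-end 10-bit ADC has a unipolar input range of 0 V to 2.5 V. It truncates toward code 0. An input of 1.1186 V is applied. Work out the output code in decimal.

code 458

Full-scale span = 2.5 V; LSB = 2.5/2^10 = 2.441 mV.
(V_in − V_low)/LSB = (1.1186 − 0) / 0.00244141 = 458.179.
Floor → code 458.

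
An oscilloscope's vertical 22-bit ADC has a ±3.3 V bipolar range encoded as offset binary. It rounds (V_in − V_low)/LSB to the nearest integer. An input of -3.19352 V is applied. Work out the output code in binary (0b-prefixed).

code 0b10000100001010100 (decimal 67668)

With 4194304 levels over 6.6 V, one step is 1.57 µV.
(-3.19352 − (−3.3)) / 1.57356e-06 = 67668.105 LSBs.
Round → code 67668.
In binary (0b-prefixed): 0b10000100001010100.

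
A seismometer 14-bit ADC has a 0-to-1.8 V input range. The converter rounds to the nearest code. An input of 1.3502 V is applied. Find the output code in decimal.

With 16384 levels over 1.8 V, one step is 109.86 µV.
(V_in − V_low)/LSB = (1.3502 − 0) / 0.000109863 = 12289.820.
Round → code 12290.

code 12290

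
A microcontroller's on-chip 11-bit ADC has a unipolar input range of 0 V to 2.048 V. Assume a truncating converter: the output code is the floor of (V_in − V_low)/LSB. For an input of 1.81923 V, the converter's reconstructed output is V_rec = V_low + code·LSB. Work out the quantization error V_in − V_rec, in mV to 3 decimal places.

Step size: 2.048 V ÷ 2^11 = 1.000 mV.
Scaled input = 1819.2300 LSBs, so code = 1819.
V_rec = 0 + 1819·0.001 = 1.819 V.
Error = 1.81923 − 1.819 = 0.00023 V = 0.230 mV.

0.230 mV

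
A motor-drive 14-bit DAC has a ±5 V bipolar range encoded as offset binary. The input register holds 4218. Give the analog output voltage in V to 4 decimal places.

-2.4255 V

LSB = 10 V / 2^14 = 0.610 mV.
V_out = (−5) + 4218 × 0.000610352 V = -2.42554 V.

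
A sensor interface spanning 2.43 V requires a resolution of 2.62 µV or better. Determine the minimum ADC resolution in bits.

20 bits

Number of steps required ≥ 2.43 V / 2.62 µV = 927480.92.
Need 2^N ≥ 927480.92; 2^19 = 524288, 2^20 = 1048576.
Minimum N = 20.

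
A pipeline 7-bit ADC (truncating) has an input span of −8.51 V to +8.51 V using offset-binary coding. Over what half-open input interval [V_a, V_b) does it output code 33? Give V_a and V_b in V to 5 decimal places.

[-4.12203 V, -3.98906 V)

LSB = 17.02/2^7 = 132.969 mV.
V_a = V_low + 33·LSB = -4.12203 V; V_b = V_low + 34·LSB = -3.98906 V.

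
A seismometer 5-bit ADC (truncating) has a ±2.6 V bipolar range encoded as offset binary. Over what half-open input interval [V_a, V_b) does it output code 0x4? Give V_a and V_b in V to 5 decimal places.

LSB = 5.2/2^5 = 162.500 mV.
Code 0x4 = 4 decimal.
V_a = V_low + 4·LSB = -1.95 V; V_b = V_low + 5·LSB = -1.7875 V.

[-1.95000 V, -1.78750 V)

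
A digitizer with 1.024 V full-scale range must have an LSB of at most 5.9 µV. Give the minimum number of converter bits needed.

Number of steps required ≥ 1.024 V / 5.9 µV = 173559.32.
Need 2^N ≥ 173559.32; 2^17 = 131072, 2^18 = 262144.
Minimum N = 18.

18 bits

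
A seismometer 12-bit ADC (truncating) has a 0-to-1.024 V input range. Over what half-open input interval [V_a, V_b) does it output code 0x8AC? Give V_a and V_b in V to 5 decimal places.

LSB = 1.024/2^12 = 250.00 µV.
Code 0x8AC = 2220 decimal.
V_a = V_low + 2220·LSB = 0.555 V; V_b = V_low + 2221·LSB = 0.55525 V.

[0.55500 V, 0.55525 V)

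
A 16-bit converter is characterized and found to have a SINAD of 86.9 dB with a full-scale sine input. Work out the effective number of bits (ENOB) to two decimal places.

ENOB = (SINAD − 1.76) / 6.02 = (86.9 − 1.76)/6.02 = 14.143.

14.14 bits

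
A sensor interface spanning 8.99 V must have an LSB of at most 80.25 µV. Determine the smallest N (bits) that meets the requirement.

Number of steps required ≥ 8.99 V / 80.25 µV = 112024.92.
Need 2^N ≥ 112024.92; 2^16 = 65536, 2^17 = 131072.
Minimum N = 17.

17 bits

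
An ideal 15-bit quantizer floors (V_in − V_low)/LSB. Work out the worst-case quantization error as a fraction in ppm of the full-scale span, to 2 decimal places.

Truncating → worst-case error = 1 LSB = V_FS/2^15, so 1e+06/32768 = 30.5176 ppm of full scale.

30.52 ppm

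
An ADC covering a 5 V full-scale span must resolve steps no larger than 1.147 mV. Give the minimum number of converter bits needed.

13 bits

Number of steps required ≥ 5 V / 1.147 mV = 4359.20.
Need 2^N ≥ 4359.20; 2^12 = 4096, 2^13 = 8192.
Minimum N = 13.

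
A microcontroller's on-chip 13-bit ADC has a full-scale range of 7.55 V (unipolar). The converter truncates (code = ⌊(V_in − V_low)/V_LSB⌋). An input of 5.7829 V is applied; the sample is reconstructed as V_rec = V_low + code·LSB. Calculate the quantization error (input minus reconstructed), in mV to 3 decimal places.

LSB = 7.55/2^13 = 0.922 mV.
(5.7829 − 0)/0.000921631 = 6274.6380; ⌊·⌋ gives code 6274.
V_rec = 0 + 6274·0.000921631 = 5.782312 V.
Error = 5.7829 − 5.782312 = 0.000587988 V = 0.588 mV.

0.588 mV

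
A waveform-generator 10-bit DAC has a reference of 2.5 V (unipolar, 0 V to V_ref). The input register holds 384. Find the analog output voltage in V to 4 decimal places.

LSB = 2.5 V / 2^10 = 2.441 mV.
V_out = 0 + 384 × 0.00244141 V = 0.9375 V.

0.9375 V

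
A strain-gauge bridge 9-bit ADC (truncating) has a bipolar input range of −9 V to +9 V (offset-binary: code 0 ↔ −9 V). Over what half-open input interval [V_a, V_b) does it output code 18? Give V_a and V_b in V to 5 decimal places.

LSB = 18/2^9 = 35.156 mV.
V_a = V_low + 18·LSB = -8.36719 V; V_b = V_low + 19·LSB = -8.33203 V.

[-8.36719 V, -8.33203 V)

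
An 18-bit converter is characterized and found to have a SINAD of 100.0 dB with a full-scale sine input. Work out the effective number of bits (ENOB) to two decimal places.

ENOB = (SINAD − 1.76) / 6.02 = (100.0 − 1.76)/6.02 = 16.319.

16.32 bits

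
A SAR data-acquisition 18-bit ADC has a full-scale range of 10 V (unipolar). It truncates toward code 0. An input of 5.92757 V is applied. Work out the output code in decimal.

With 262144 levels over 10 V, one step is 38.15 µV.
(5.92757 − 0) / 3.8147e-05 = 155387.691 LSBs.
⌊·⌋(155387.691) = 155387.

code 155387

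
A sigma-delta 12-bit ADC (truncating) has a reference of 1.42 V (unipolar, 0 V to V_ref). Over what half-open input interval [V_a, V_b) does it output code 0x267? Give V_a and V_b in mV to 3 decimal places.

[213.208 mV, 213.555 mV)

LSB = 1.42/2^12 = 346.68 µV.
Code 0x267 = 615 decimal.
V_a = V_low + 615·LSB = 0.213208 V; V_b = V_low + 616·LSB = 0.213555 V.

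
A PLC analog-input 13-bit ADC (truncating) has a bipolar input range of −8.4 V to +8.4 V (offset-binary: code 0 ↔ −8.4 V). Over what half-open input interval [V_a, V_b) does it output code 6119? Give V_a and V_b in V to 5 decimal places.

LSB = 16.8/2^13 = 2.051 mV.
V_a = V_low + 6119·LSB = 4.14873 V; V_b = V_low + 6120·LSB = 4.15078 V.

[4.14873 V, 4.15078 V)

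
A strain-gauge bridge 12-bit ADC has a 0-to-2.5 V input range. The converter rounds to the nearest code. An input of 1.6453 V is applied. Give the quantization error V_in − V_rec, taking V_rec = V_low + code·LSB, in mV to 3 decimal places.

One LSB is 2.5 V / 4096 = 0.610 mV.
Scaled input = 2695.6595 LSBs, so code = 2696.
V_rec = 0 + 2696·0.000610352 = 1.6455078 V.
Error = 1.6453 − 1.6455078 = -0.000207812 V = -0.208 mV.

-0.208 mV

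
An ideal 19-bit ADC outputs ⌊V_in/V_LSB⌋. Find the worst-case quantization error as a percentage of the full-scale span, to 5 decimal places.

Truncating → worst-case error = 1 LSB = V_FS/2^19, so 100/524288 = 0.000190735 % of full scale.

0.00019 %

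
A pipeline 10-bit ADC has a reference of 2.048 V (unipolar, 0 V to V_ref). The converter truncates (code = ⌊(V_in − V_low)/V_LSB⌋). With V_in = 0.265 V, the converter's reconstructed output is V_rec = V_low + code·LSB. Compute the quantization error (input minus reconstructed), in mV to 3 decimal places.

1.000 mV

One LSB is 2.048 V / 1024 = 2.000 mV.
(V_in − V_low)/LSB = (0.265 − 0)/0.002 = 132.5000 → code 132 (floor).
V_rec = 0 + 132·0.002 = 0.264 V.
V_in − V_rec = 0.001 V = 1.000 mV.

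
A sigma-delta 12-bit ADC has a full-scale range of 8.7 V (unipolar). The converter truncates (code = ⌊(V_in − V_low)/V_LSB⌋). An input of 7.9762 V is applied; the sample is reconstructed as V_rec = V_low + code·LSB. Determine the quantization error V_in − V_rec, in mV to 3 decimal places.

0.492 mV

Step size: 8.7 V ÷ 2^12 = 2.124 mV.
(7.9762 − 0)/0.00212402 = 3755.2316; ⌊·⌋ gives code 3755.
V_rec = 0 + 3755·0.00212402 = 7.975708 V.
Error = 7.9762 − 7.975708 = 0.000491992 V = 0.492 mV.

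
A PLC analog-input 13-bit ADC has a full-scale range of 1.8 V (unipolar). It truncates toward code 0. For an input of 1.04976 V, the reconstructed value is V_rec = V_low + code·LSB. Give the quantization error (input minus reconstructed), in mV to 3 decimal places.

0.126 mV

Step size: 1.8 V ÷ 2^13 = 219.73 µV.
(1.04976 − 0)/0.000219727 = 4777.5744; ⌊·⌋ gives code 4777.
V_rec = 0 + 4777·0.000219727 = 1.0496338 V.
Difference: 0.000126211 V → 0.126 mV.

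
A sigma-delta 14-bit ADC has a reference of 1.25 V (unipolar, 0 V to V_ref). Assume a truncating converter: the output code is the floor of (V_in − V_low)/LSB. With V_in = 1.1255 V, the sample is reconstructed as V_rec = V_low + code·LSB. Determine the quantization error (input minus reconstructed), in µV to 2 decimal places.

LSB = 1.25/2^14 = 76.29 µV.
Scaled input = 14752.1536 LSBs, so code = 14752.
Code 14752 maps back to 0 + 14752×7.62939e-05 V = 1.1254883 V.
V_in − V_rec = 1.17188e-05 V = 11.72 µV.

11.72 µV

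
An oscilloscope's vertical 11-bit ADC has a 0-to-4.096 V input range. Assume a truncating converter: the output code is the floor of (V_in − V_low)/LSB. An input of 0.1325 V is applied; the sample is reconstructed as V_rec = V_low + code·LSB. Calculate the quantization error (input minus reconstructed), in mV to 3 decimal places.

LSB = 4.096/2^11 = 2.000 mV.
(V_in − V_low)/LSB = (0.1325 − 0)/0.002 = 66.2500 → code 66 (floor).
V_rec = 0 + 66·0.002 = 0.132 V.
Difference: 0.0005 V → 0.500 mV.

0.500 mV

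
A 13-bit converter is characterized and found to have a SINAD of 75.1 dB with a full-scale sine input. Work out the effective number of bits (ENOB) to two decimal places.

ENOB = (SINAD − 1.76) / 6.02 = (75.1 − 1.76)/6.02 = 12.183.

12.18 bits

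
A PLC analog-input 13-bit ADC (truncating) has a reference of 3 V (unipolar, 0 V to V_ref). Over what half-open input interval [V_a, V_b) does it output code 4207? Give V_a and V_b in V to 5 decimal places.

LSB = 3/2^13 = 366.21 µV.
V_a = V_low + 4207·LSB = 1.54065 V; V_b = V_low + 4208·LSB = 1.54102 V.

[1.54065 V, 1.54102 V)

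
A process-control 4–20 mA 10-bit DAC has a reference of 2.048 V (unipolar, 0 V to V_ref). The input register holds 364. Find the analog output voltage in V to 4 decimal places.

LSB = 2.048 V / 2^10 = 2.000 mV.
V_out = 0 + 364 × 0.002 V = 0.728 V.

0.7280 V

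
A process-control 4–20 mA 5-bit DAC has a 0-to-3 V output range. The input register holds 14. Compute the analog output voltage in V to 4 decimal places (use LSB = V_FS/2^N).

LSB = 3 V / 2^5 = 93.750 mV.
V_out = 0 + 14 × 0.09375 V = 1.3125 V.

1.3125 V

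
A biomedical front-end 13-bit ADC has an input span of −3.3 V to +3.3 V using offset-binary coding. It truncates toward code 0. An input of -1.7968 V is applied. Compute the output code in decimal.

code 1865

LSB = 6.6 V / 8192 = 0.806 mV.
(V_in − V_low)/LSB = (-1.7968 − (−3.3)) / 0.000805664 = 1865.790.
Floor → code 1865.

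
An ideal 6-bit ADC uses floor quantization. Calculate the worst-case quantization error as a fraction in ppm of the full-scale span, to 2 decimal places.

Truncating → worst-case error = 1 LSB = V_FS/2^6, so 1e+06/64 = 15625 ppm of full scale.

15625.00 ppm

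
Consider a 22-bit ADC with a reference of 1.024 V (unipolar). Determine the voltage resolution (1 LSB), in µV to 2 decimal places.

0.24 µV

Full-scale span = 1.024 V.
LSB = 1.024 / 2^22 = 1.024 / 4194304 = 2.44141e-07 V = 0.24 µV.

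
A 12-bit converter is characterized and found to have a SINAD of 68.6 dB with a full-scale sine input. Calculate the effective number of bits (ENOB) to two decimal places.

11.10 bits

ENOB = (SINAD − 1.76) / 6.02 = (68.6 − 1.76)/6.02 = 11.103.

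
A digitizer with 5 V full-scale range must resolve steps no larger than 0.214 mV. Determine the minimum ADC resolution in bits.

Number of steps required ≥ 5 V / 0.214 mV = 23364.49.
Need 2^N ≥ 23364.49; 2^14 = 16384, 2^15 = 32768.
Minimum N = 15.

15 bits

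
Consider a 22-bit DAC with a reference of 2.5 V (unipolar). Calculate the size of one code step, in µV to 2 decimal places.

0.60 µV

Full-scale span = 2.5 V.
LSB = 2.5 / 2^22 = 2.5 / 4194304 = 5.96046e-07 V = 0.60 µV.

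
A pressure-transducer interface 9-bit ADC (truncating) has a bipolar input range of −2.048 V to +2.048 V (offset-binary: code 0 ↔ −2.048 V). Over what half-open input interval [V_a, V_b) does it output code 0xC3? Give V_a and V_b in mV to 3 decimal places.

LSB = 4.096/2^9 = 8.000 mV.
Code 0xC3 = 195 decimal.
V_a = V_low + 195·LSB = -0.488 V; V_b = V_low + 196·LSB = -0.48 V.

[-488.000 mV, -480.000 mV)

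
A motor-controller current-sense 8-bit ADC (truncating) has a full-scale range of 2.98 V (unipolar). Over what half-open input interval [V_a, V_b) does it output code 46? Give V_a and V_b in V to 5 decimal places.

LSB = 2.98/2^8 = 11.641 mV.
V_a = V_low + 46·LSB = 0.535469 V; V_b = V_low + 47·LSB = 0.547109 V.

[0.53547 V, 0.54711 V)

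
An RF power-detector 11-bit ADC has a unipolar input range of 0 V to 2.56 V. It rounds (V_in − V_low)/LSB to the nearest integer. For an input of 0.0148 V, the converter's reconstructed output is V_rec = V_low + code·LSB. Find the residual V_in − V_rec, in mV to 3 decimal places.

One LSB is 2.56 V / 2048 = 1.250 mV.
(0.0148 − 0)/0.00125 = 11.8400; round gives code 12.
Code 12 maps back to 0 + 12×0.00125 V = 0.015 V.
Error = 0.0148 − 0.015 = -0.0002 V = -0.200 mV.

-0.200 mV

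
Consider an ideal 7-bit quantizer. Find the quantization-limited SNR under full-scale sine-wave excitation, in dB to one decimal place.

43.9 dB

SNR ≈ 6.02·N + 1.76 dB = 6.02·7 + 1.76 = 43.90 dB.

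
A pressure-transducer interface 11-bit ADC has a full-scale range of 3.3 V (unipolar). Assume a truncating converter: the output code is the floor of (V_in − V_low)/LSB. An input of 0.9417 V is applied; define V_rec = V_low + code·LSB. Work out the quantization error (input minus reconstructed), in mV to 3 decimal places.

Step size: 3.3 V ÷ 2^11 = 1.611 mV.
Scaled input = 584.4247 LSBs, so code = 584.
Reconstructed: 0.94101563 V.
Error = 0.9417 − 0.94101563 = 0.000684375 V = 0.684 mV.

0.684 mV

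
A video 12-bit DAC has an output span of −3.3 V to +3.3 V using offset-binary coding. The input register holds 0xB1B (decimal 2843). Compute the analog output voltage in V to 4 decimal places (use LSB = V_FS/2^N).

LSB = 6.6 V / 2^12 = 1.611 mV.
Code 0xB1B = 2843 decimal.
V_out = (−3.3) + 2843 × 0.00161133 V = 1.28101 V.

1.2810 V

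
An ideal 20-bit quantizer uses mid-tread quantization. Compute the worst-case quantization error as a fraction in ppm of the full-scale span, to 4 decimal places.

0.4768 ppm

Rounding → worst-case error = ½ LSB = V_FS/2^21, so 1e+06/2097152 = 0.476837 ppm of full scale.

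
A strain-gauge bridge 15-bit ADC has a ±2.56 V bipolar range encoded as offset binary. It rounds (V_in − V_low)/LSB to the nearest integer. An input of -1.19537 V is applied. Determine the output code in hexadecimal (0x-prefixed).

code 0x221E (decimal 8734)

LSB = 5.12 V / 32768 = 156.25 µV.
Input sits at 8733.632 steps above V_low.
round(8733.632) = 8734.
In hexadecimal (0x-prefixed): 0x221E.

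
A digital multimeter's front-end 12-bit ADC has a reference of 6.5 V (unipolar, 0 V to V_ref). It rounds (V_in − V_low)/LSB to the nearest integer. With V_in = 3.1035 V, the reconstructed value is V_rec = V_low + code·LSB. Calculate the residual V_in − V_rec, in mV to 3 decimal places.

LSB = 6.5/2^12 = 1.587 mV.
(3.1035 − 0)/0.00158691 = 1955.6825; round gives code 1956.
Code 1956 maps back to 0 + 1956×0.00158691 V = 3.1040039 V.
Error = 3.1035 − 3.1040039 = -0.000503906 V = -0.504 mV.

-0.504 mV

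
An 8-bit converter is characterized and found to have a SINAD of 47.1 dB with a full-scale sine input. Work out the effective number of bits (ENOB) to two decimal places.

7.53 bits

ENOB = (SINAD − 1.76) / 6.02 = (47.1 − 1.76)/6.02 = 7.532.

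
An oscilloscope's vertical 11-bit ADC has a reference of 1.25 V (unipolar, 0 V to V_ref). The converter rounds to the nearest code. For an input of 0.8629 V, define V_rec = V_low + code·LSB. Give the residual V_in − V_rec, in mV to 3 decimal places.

LSB = 1.25/2^11 = 0.610 mV.
(0.8629 − 0)/0.000610352 = 1413.7754; round gives code 1414.
Code 1414 maps back to 0 + 1414×0.000610352 V = 0.86303711 V.
Difference: -0.000137109 V → -0.137 mV.

-0.137 mV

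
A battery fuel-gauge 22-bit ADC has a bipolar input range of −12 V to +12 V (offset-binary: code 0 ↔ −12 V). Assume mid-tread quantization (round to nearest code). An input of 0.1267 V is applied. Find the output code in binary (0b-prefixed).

LSB = 24 V / 4194304 = 5.72 µV.
(V_in − V_low)/LSB = (0.1267 − (−12)) / 5.72205e-06 = 2119294.430.
Round → code 2119294.
In binary (0b-prefixed): 0b1000000101011001111110.

code 0b1000000101011001111110 (decimal 2119294)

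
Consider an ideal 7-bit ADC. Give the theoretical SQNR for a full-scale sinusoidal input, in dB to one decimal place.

SNR ≈ 6.02·N + 1.76 dB = 6.02·7 + 1.76 = 43.90 dB.

43.9 dB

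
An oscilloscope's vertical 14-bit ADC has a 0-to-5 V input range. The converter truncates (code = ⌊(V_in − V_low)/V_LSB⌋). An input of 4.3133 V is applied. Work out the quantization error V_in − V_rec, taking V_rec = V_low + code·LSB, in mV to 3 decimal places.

0.251 mV

One LSB is 5 V / 16384 = 305.18 µV.
Scaled input = 14133.8214 LSBs, so code = 14133.
V_rec = 0 + 14133·0.000305176 = 4.3130493 V.
V_in − V_rec = 0.000250684 V = 0.251 mV.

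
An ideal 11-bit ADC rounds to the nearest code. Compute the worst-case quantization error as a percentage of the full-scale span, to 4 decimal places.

0.0244 %

Rounding → worst-case error = ½ LSB = V_FS/2^12, so 100/4096 = 0.0244141 % of full scale.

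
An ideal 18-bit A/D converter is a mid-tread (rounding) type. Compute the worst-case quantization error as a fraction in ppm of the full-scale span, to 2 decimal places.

1.91 ppm

Rounding → worst-case error = ½ LSB = V_FS/2^19, so 1e+06/524288 = 1.90735 ppm of full scale.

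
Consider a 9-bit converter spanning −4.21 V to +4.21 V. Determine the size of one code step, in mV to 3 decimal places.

Full-scale span = 8.42 V.
LSB = 8.42 / 2^9 = 8.42 / 512 = 0.0164453 V = 16.445 mV.

16.445 mV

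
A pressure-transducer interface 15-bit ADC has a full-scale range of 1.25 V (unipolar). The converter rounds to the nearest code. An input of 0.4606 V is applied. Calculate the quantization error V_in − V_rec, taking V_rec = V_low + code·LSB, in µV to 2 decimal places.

13.45 µV

One LSB is 1.25 V / 32768 = 38.15 µV.
Scaled input = 12074.3526 LSBs, so code = 12074.
Reconstructed: 0.46058655 V.
Error = 0.4606 − 0.46058655 = 1.34521e-05 V = 13.45 µV.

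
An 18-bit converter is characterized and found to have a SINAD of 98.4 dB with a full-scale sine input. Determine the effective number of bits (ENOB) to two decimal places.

16.05 bits

ENOB = (SINAD − 1.76) / 6.02 = (98.4 − 1.76)/6.02 = 16.053.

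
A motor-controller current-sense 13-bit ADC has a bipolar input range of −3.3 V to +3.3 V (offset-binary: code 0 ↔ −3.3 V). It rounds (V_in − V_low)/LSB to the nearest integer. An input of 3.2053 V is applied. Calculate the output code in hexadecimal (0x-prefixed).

code 0x1F8A (decimal 8074)

LSB = 6.6 V / 8192 = 0.806 mV.
Input sits at 8074.457 steps above V_low.
Round → code 8074.
In hexadecimal (0x-prefixed): 0x1F8A.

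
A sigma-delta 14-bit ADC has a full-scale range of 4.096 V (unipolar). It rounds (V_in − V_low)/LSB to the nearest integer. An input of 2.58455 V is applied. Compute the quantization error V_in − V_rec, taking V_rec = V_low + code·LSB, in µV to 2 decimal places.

50.00 µV

Step size: 4.096 V ÷ 2^14 = 250.00 µV.
(2.58455 − 0)/0.00025 = 10338.2000; round gives code 10338.
V_rec = 0 + 10338·0.00025 = 2.5845 V.
Error = 2.58455 − 2.5845 = 5e-05 V = 50.00 µV.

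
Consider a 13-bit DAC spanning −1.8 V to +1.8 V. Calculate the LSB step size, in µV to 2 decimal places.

439.45 µV

Full-scale span = 3.6 V.
LSB = 3.6 / 2^13 = 3.6 / 8192 = 0.000439453 V = 439.45 µV.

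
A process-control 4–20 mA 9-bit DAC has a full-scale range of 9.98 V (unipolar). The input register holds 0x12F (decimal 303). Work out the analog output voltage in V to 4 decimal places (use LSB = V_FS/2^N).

5.9061 V

LSB = 9.98 V / 2^9 = 19.492 mV.
Code 0x12F = 303 decimal.
V_out = 0 + 303 × 0.0194922 V = 5.90613 V.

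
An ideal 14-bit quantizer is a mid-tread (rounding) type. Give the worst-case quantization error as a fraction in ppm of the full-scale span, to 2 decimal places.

30.52 ppm

Rounding → worst-case error = ½ LSB = V_FS/2^15, so 1e+06/32768 = 30.5176 ppm of full scale.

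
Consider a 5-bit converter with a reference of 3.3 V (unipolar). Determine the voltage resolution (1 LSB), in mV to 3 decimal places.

Full-scale span = 3.3 V.
LSB = 3.3 / 2^5 = 3.3 / 32 = 0.103125 V = 103.125 mV.

103.125 mV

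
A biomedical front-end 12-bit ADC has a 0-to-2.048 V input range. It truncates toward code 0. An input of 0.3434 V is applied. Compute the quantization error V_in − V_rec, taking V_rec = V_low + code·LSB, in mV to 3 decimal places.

LSB = 2.048/2^12 = 0.500 mV.
(0.3434 − 0)/0.0005 = 686.8000; ⌊·⌋ gives code 686.
V_rec = 0 + 686·0.0005 = 0.343 V.
V_in − V_rec = 0.0004 V = 0.400 mV.

0.400 mV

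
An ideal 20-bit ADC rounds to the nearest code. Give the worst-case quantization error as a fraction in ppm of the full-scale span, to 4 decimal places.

Rounding → worst-case error = ½ LSB = V_FS/2^21, so 1e+06/2097152 = 0.476837 ppm of full scale.

0.4768 ppm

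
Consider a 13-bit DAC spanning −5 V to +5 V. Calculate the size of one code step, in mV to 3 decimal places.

1.221 mV

Full-scale span = 10 V.
LSB = 10 / 2^13 = 10 / 8192 = 0.0012207 V = 1.221 mV.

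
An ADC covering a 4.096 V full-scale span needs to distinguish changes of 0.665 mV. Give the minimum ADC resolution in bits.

Number of steps required ≥ 4.096 V / 0.665 mV = 6159.40.
Need 2^N ≥ 6159.40; 2^12 = 4096, 2^13 = 8192.
Minimum N = 13.

13 bits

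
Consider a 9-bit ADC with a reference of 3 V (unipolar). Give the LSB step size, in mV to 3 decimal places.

Full-scale span = 3 V.
LSB = 3 / 2^9 = 3 / 512 = 0.00585938 V = 5.859 mV.

5.859 mV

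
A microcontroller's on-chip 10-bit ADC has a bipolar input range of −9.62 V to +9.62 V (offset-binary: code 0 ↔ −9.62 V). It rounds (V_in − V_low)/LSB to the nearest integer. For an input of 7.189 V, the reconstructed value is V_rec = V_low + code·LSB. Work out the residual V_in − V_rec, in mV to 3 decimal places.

One LSB is 19.24 V / 1024 = 18.789 mV.
(7.189 − (−9.62))/0.0187891 = 894.6162; round gives code 895.
Code 895 maps back to (−9.62) + 895×0.0187891 V = 7.1962109 V.
Difference: -0.00721094 V → -7.211 mV.

-7.211 mV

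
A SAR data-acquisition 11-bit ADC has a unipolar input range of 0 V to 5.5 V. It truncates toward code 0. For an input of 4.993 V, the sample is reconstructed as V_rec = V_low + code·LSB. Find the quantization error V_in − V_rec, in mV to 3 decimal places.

0.568 mV

One LSB is 5.5 V / 2048 = 2.686 mV.
(4.993 − 0)/0.00268555 = 1859.2116; ⌊·⌋ gives code 1859.
V_rec = 0 + 1859·0.00268555 = 4.9924316 V.
Error = 4.993 − 4.9924316 = 0.000568359 V = 0.568 mV.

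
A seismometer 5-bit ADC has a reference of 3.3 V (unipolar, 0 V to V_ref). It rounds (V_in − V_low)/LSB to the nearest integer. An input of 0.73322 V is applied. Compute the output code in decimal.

Full-scale span = 3.3 V; LSB = 3.3/2^5 = 103.125 mV.
(V_in − V_low)/LSB = (0.73322 − 0) / 0.103125 = 7.110.
Round → code 7.

code 7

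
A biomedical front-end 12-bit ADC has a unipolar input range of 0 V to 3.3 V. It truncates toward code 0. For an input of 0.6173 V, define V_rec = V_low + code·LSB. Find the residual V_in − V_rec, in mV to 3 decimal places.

One LSB is 3.3 V / 4096 = 0.806 mV.
(V_in − V_low)/LSB = (0.6173 − 0)/0.000805664 = 766.2002 → code 766 (floor).
Reconstructed: 0.61713867 V.
Error = 0.6173 − 0.61713867 = 0.000161328 V = 0.161 mV.

0.161 mV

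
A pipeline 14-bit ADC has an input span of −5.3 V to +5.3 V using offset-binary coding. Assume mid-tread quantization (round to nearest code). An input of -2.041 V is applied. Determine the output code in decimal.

Full-scale span = 10.6 V; LSB = 10.6/2^14 = 0.647 mV.
(V_in − V_low)/LSB = (-2.041 − (−5.3)) / 0.000646973 = 5037.307.
round(5037.307) = 5037.

code 5037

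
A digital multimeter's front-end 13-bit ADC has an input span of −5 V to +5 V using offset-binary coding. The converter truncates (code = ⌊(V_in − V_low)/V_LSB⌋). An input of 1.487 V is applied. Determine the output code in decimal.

code 5314

With 8192 levels over 10 V, one step is 1.221 mV.
(V_in − V_low)/LSB = (1.487 − (−5)) / 0.0012207 = 5314.150.
⌊·⌋(5314.150) = 5314.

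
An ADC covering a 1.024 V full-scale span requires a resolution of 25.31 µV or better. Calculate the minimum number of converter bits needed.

16 bits

Number of steps required ≥ 1.024 V / 25.31 µV = 40458.32.
Need 2^N ≥ 40458.32; 2^15 = 32768, 2^16 = 65536.
Minimum N = 16.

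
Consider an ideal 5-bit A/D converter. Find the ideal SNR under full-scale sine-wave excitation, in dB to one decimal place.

SNR ≈ 6.02·N + 1.76 dB = 6.02·5 + 1.76 = 31.86 dB.

31.9 dB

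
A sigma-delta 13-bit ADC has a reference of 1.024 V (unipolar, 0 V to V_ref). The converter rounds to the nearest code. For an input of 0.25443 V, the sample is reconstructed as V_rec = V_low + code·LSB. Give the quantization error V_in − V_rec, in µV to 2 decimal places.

Step size: 1.024 V ÷ 2^13 = 125.00 µV.
(V_in − V_low)/LSB = (0.25443 − 0)/0.000125 = 2035.4400 → code 2035 (round).
V_rec = 0 + 2035·0.000125 = 0.254375 V.
Error = 0.25443 − 0.254375 = 5.5e-05 V = 55.00 µV.

55.00 µV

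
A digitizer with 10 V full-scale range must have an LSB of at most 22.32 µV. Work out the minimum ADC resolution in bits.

19 bits

Number of steps required ≥ 10 V / 22.32 µV = 448028.67.
Need 2^N ≥ 448028.67; 2^18 = 262144, 2^19 = 524288.
Minimum N = 19.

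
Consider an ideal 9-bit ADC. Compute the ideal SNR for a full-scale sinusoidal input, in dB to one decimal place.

55.9 dB

SNR ≈ 6.02·N + 1.76 dB = 6.02·9 + 1.76 = 55.94 dB.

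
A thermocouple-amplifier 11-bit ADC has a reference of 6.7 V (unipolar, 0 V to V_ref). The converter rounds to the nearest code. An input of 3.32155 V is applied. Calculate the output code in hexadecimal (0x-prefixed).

LSB = 6.7 V / 2048 = 3.271 mV.
(V_in − V_low)/LSB = (3.32155 − 0) / 0.00327148 = 1015.304.
round(1015.304) = 1015.
In hexadecimal (0x-prefixed): 0x3F7.

code 0x3F7 (decimal 1015)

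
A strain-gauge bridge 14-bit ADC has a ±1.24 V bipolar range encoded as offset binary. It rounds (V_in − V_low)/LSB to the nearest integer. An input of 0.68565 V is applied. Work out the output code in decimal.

code 12722

With 16384 levels over 2.48 V, one step is 151.37 µV.
(0.68565 − (−1.24)) / 0.000151367 = 12721.714 LSBs.
round(12721.714) = 12722.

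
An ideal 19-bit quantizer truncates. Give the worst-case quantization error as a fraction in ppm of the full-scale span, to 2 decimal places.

Truncating → worst-case error = 1 LSB = V_FS/2^19, so 1e+06/524288 = 1.90735 ppm of full scale.

1.91 ppm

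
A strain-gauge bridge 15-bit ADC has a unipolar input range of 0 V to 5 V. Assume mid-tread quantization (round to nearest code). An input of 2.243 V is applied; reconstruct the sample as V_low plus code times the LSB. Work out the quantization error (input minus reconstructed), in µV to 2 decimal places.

LSB = 5/2^15 = 152.59 µV.
(V_in − V_low)/LSB = (2.243 − 0)/0.000152588 = 14699.7248 → code 14700 (round).
Reconstructed: 2.243042 V.
V_in − V_rec = -4.19922e-05 V = -41.99 µV.

-41.99 µV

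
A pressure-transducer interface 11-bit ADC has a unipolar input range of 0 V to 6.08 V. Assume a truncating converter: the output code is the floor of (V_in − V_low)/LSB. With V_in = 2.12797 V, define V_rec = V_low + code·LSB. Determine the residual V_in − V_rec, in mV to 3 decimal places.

LSB = 6.08/2^11 = 2.969 mV.
Scaled input = 716.7899 LSBs, so code = 716.
Code 716 maps back to 0 + 716×0.00296875 V = 2.125625 V.
Error = 2.12797 − 2.125625 = 0.002345 V = 2.345 mV.

2.345 mV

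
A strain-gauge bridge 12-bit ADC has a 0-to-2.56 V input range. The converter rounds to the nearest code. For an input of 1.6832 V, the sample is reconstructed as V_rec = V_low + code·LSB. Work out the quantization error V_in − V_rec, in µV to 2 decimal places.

75.00 µV

One LSB is 2.56 V / 4096 = 0.625 mV.
(1.6832 − 0)/0.000625 = 2693.1200; round gives code 2693.
V_rec = 0 + 2693·0.000625 = 1.683125 V.
Difference: 7.5e-05 V → 75.00 µV.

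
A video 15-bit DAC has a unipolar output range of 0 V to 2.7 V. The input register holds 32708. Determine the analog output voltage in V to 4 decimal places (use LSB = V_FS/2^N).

LSB = 2.7 V / 2^15 = 82.40 µV.
V_out = 0 + 32708 × 8.23975e-05 V = 2.69506 V.

2.6951 V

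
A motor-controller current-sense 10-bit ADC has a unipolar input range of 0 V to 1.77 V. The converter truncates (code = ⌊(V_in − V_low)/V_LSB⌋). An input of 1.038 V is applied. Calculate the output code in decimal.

LSB = 1.77 V / 1024 = 1.729 mV.
(V_in − V_low)/LSB = (1.038 − 0) / 0.00172852 = 600.515.
⌊·⌋(600.515) = 600.

code 600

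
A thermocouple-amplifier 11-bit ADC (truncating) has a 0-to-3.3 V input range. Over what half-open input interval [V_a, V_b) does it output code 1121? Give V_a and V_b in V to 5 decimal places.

[1.80630 V, 1.80791 V)

LSB = 3.3/2^11 = 1.611 mV.
V_a = V_low + 1121·LSB = 1.8063 V; V_b = V_low + 1122·LSB = 1.80791 V.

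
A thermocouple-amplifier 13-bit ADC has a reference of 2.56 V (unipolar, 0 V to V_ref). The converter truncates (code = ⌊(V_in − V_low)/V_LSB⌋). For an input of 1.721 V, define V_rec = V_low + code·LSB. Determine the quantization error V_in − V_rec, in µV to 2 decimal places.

One LSB is 2.56 V / 8192 = 312.50 µV.
(1.721 − 0)/0.0003125 = 5507.2000; ⌊·⌋ gives code 5507.
Reconstructed: 1.7209375 V.
Error = 1.721 − 1.7209375 = 6.25e-05 V = 62.50 µV.

62.50 µV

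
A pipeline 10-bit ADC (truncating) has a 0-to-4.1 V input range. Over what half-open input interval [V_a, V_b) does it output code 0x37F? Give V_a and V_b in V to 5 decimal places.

LSB = 4.1/2^10 = 4.004 mV.
Code 0x37F = 895 decimal.
V_a = V_low + 895·LSB = 3.5835 V; V_b = V_low + 896·LSB = 3.5875 V.

[3.58350 V, 3.58750 V)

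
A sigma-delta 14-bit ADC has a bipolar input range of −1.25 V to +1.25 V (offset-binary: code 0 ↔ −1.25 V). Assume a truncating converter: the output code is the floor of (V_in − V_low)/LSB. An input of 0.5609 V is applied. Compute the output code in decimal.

Full-scale span = 2.5 V; LSB = 2.5/2^14 = 152.59 µV.
(0.5609 − (−1.25)) / 0.000152588 = 11867.914 LSBs.
So the output code is 11867.

code 11867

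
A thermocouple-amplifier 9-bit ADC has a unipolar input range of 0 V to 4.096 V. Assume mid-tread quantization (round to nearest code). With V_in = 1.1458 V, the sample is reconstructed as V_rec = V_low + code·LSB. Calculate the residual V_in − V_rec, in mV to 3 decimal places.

One LSB is 4.096 V / 512 = 8.000 mV.
Scaled input = 143.2250 LSBs, so code = 143.
Code 143 maps back to 0 + 143×0.008 V = 1.144 V.
Error = 1.1458 − 1.144 = 0.0018 V = 1.800 mV.

1.800 mV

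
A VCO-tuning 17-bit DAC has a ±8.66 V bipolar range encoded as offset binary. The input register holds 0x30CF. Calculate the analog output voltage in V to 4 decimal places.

LSB = 17.32 V / 2^17 = 132.14 µV.
Code 0x30CF = 12495 decimal.
V_out = (−8.66) + 12495 × 0.000132141 V = -7.0089 V.

-7.0089 V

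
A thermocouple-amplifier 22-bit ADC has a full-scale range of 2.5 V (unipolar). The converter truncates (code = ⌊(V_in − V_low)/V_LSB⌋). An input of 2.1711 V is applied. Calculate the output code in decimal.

With 4194304 levels over 2.5 V, one step is 0.60 µV.
(2.1711 − 0) / 5.96046e-07 = 3642501.366 LSBs.
Floor → code 3642501.

code 3642501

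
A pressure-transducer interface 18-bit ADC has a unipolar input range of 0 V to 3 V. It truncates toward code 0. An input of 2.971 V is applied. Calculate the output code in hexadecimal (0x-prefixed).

Full-scale span = 3 V; LSB = 3/2^18 = 11.44 µV.
Input sits at 259609.941 steps above V_low.
⌊·⌋(259609.941) = 259609.
In hexadecimal (0x-prefixed): 0x3F619.

code 0x3F619 (decimal 259609)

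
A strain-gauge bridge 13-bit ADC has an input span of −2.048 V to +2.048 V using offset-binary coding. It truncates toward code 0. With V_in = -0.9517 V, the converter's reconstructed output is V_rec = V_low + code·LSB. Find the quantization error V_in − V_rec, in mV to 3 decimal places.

Step size: 4.096 V ÷ 2^13 = 0.500 mV.
(V_in − V_low)/LSB = (-0.9517 − (−2.048))/0.0005 = 2192.6000 → code 2192 (floor).
V_rec = (−2.048) + 2192·0.0005 = -0.952 V.
Error = -0.9517 − (−0.952) = 0.0003 V = 0.300 mV.

0.300 mV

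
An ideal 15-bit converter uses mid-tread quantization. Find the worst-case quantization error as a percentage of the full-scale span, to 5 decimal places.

Rounding → worst-case error = ½ LSB = V_FS/2^16, so 100/65536 = 0.00152588 % of full scale.

0.00153 %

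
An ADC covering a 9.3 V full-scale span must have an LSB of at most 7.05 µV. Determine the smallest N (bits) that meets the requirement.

Number of steps required ≥ 9.3 V / 7.05 µV = 1319148.94.
Need 2^N ≥ 1319148.94; 2^20 = 1048576, 2^21 = 2097152.
Minimum N = 21.

21 bits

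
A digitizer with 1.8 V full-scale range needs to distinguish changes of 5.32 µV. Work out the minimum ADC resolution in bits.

Number of steps required ≥ 1.8 V / 5.32 µV = 338345.86.
Need 2^N ≥ 338345.86; 2^18 = 262144, 2^19 = 524288.
Minimum N = 19.

19 bits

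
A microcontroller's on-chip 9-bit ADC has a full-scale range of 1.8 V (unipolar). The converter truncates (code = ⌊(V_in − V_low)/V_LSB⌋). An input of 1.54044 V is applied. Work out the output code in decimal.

With 512 levels over 1.8 V, one step is 3.516 mV.
(V_in − V_low)/LSB = (1.54044 − 0) / 0.00351563 = 438.170.
Floor → code 438.

code 438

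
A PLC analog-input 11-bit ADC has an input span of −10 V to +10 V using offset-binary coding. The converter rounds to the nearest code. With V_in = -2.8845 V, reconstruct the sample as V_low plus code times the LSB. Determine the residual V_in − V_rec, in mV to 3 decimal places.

-3.641 mV

Step size: 20 V ÷ 2^11 = 9.766 mV.
(V_in − V_low)/LSB = (-2.8845 − (−10))/0.00976562 = 728.6272 → code 729 (round).
V_rec = (−10) + 729·0.00976562 = -2.8808594 V.
V_in − V_rec = -0.00364063 V = -3.641 mV.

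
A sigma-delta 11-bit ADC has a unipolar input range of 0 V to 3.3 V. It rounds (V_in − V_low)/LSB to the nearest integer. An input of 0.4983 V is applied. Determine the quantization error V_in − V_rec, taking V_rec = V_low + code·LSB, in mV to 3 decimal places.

0.400 mV

One LSB is 3.3 V / 2048 = 1.611 mV.
(0.4983 − 0)/0.00161133 = 309.2480; round gives code 309.
Reconstructed: 0.49790039 V.
Difference: 0.000399609 V → 0.400 mV.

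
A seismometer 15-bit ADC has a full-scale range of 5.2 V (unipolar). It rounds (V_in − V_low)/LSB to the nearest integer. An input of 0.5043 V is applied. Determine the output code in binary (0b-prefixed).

code 0b110001101010 (decimal 3178)

With 32768 levels over 5.2 V, one step is 158.69 µV.
Input sits at 3177.866 steps above V_low.
Round → code 3178.
In binary (0b-prefixed): 0b110001101010.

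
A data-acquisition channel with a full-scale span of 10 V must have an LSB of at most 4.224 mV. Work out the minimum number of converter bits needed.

Number of steps required ≥ 10 V / 4.224 mV = 2367.42.
Need 2^N ≥ 2367.42; 2^11 = 2048, 2^12 = 4096.
Minimum N = 12.

12 bits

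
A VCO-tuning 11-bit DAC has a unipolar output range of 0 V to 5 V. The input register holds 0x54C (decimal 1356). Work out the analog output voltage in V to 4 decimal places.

3.3105 V

LSB = 5 V / 2^11 = 2.441 mV.
Code 0x54C = 1356 decimal.
V_out = 0 + 1356 × 0.00244141 V = 3.31055 V.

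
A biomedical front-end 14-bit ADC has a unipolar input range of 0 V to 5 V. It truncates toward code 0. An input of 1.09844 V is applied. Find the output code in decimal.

code 3599

Full-scale span = 5 V; LSB = 5/2^14 = 305.18 µV.
(V_in − V_low)/LSB = (1.09844 − 0) / 0.000305176 = 3599.368.
So the output code is 3599.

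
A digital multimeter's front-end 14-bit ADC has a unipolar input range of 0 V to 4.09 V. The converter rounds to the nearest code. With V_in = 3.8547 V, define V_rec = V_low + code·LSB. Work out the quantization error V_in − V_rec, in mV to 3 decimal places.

0.105 mV

One LSB is 4.09 V / 16384 = 249.63 µV.
(3.8547 − 0)/0.000249634 = 15441.4193; round gives code 15441.
V_rec = 0 + 15441·0.000249634 = 3.8545953 V.
Difference: 0.000104663 V → 0.105 mV.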